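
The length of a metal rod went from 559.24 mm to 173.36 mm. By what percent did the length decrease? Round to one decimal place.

Change: 173.36 − 559.24 = -385.88.
Relative to the original: -385.88 ÷ 559.24 ≈ -69.0%.
So the length decreased by 69.0%.

69.0%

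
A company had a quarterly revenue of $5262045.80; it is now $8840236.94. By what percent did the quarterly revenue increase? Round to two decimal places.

Change: $8840236.94 − $5262045.80 = $3578191.14.
Relative to the original: $3578191.14 ÷ $5262045.80 ≈ 68.00%.
So the quarterly revenue increased by 68.00%.

68.00%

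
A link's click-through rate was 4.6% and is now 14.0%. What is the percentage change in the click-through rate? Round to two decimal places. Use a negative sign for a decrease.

204.35%

The change is 14.0 − 4.6 = 9.4 percentage points.
Relative to the original 4.6%, that is 9.4 ÷ 4.6 ≈ 204.35%.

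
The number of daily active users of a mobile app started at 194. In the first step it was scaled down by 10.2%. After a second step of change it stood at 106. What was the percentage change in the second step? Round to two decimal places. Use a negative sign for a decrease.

After the first step: 194 × 0.898 = 174.212.
Second-step multiplier: 106 ÷ 174.212 ≈ 0.608454.
That is a change of -39.15%.

-39.15%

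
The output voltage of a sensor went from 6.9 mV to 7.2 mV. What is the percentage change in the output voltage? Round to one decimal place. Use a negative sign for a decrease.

4.3%

Change: 7.2 − 6.9 = 0.3.
Relative to the original: 0.3 ÷ 6.9 ≈ 4.3%.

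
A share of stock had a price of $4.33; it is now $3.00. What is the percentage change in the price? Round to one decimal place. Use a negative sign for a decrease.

Change: $3.00 − $4.33 = -$1.33.
Relative to the original: -$1.33 ÷ $4.33 ≈ -30.7%.

-30.7%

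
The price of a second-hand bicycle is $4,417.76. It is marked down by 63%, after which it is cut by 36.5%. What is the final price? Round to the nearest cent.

63% decrease: $4,417.76 × 0.37 = $1634.5712.
After the 36.5% decrease: $1634.5712 × 0.635 = $1037.952712 ≈ $1,037.95.

$1,037.95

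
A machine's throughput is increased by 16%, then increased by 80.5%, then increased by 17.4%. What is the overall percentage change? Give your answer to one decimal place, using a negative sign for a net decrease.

A 16% increase multiplies by 1.16.
Then an 80.5% increase: 1.16 × 1.805 = 2.0938.
Then a 17.4% increase: 2.0938 × 1.174 = 2.4581212.
Overall factor 2.4581212, i.e. 145.8%.

145.8%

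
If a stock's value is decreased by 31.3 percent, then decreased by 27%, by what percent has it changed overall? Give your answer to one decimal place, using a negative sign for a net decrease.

-49.8%

The combined multiplier is 0.687 × 0.73 = 0.50151.
That corresponds to a decrease of 49.8%.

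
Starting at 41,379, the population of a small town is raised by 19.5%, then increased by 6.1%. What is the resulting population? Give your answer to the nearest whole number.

52,464

Each change multiplies by a factor: 1.195 × 1.061 = 1.267895.
41,379 × 1.267895 = 52464.227205 ≈ 52,464.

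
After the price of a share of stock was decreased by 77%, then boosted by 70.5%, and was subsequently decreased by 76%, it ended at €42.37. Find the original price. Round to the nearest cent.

The overall multiplier applied was 0.23 × 1.705 × 0.24 = 0.094116.
So the original price was €42.37 ÷ 0.094116 ≈ €450.19.

€450.19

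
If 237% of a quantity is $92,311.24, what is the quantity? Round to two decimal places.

$92,311.24 ÷ 2.37 ≈ $38,949.89.

$38,949.89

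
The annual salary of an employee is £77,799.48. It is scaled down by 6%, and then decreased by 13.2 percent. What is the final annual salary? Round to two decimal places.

After the 6% decrease: £77,799.48 × 0.94 = £73131.5112.
Apply the 13.2% decrease: £73131.5112 × 0.868 = £63478.1517216 ≈ £63,478.15.

£63,478.15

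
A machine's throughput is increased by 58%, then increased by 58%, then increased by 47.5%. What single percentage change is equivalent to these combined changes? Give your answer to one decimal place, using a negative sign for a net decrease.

The combined multiplier is 1.58 × 1.58 × 1.475 = 3.68219.
That corresponds to an increase of 268.2%.

268.2%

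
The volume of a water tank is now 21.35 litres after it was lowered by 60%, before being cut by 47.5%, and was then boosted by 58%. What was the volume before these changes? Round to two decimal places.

64.35 litres

The overall multiplier applied was 0.4 × 0.525 × 1.58 = 0.3318.
So the original volume was 21.35 ÷ 0.3318 ≈ 64.35 litres.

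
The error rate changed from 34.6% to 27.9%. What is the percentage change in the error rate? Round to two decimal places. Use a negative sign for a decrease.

-19.36%

The change is 27.9 − 34.6 = -6.7 percentage points.
Relative to the original 34.6%, that is -6.7 ÷ 34.6 ≈ -19.36%.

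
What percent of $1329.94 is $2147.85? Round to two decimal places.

$2147.85 ÷ $1329.94 ≈ 161.50%.

161.50%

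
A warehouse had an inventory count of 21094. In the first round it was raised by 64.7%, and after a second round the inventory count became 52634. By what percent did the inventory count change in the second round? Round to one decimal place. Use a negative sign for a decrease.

After the first round: 21094 × 1.647 = 34741.818.
Second-round multiplier: 52634 ÷ 34741.818 ≈ 1.515.
That is a change of 51.5%.

51.5%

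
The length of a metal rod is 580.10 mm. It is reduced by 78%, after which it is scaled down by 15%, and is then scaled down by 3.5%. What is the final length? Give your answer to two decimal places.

104.68 mm

78% decrease: 580.10 × 0.22 = 127.622.
After the 15% decrease: 127.622 × 0.85 = 108.4787.
Apply the 3.5% decrease: 108.4787 × 0.965 = 104.6819455 ≈ 104.68.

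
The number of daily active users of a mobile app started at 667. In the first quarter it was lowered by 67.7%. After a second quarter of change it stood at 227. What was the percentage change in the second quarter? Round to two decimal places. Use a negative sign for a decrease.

5.37%

After the first quarter: 667 × 0.323 = 215.441.
Second-quarter multiplier: 227 ÷ 215.441 ≈ 1.053653.
That is a change of 5.37%.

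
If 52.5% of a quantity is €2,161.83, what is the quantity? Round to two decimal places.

€2,161.83 ÷ 0.525 ≈ €4,117.77.

€4,117.77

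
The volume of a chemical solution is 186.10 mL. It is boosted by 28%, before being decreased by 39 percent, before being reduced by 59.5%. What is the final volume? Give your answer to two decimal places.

Apply the 28% increase: 186.10 × 1.28 = 238.208.
39% decrease: 238.208 × 0.61 = 145.30688.
After the 59.5% decrease: 145.30688 × 0.405 = 58.8492864 ≈ 58.85.

58.85 mL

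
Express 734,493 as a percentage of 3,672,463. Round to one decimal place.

20.0%

734,493 ÷ 3,672,463 ≈ 20.0%.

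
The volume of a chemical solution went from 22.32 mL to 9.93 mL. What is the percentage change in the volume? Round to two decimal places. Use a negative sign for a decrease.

Change: 9.93 − 22.32 = -12.39.
Relative to the original: -12.39 ÷ 22.32 ≈ -55.51%.

-55.51%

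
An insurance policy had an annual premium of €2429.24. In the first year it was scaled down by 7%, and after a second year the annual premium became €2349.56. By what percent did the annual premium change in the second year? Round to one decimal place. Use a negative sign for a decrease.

4.0%

After the first year: €2429.24 × 0.93 = €2259.1932.
Second-year multiplier: €2349.56 ÷ €2259.1932 ≈ 1.04.
That is a change of 4.0%.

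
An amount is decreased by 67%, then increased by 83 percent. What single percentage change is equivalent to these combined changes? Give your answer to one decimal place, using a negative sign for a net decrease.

The combined multiplier is 0.33 × 1.83 = 0.6039.
That corresponds to a decrease of 39.6%.

-39.6%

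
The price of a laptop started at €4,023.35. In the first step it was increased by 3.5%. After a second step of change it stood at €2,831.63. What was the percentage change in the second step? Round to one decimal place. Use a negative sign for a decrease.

After the first step: €4,023.35 × 1.035 = €4164.16725.
Second-step multiplier: €2,831.63 ÷ €4164.16725 ≈ 0.68.
That is a change of -32.0%.

-32.0%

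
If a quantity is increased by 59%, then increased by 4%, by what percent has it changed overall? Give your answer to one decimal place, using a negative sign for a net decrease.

65.4%

The combined multiplier is 1.59 × 1.04 = 1.6536.
That corresponds to an increase of 65.4%.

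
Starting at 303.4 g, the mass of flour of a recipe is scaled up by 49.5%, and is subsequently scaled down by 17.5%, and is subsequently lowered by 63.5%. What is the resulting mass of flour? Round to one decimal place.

136.6 g

49.5% increase: 303.4 × 1.495 = 453.583.
Apply the 17.5% decrease: 453.583 × 0.825 = 374.205975.
After the 63.5% decrease: 374.205975 × 0.365 = 136.585180875 ≈ 136.6.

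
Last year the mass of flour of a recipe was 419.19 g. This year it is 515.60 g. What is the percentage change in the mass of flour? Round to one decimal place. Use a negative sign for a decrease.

23.0%

Change: 515.60 − 419.19 = 96.41.
Relative to the original: 96.41 ÷ 419.19 ≈ 23.0%.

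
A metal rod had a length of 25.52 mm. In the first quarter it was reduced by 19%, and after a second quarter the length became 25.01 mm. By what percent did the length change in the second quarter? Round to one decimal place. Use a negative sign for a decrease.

21.0%

After the first quarter: 25.52 × 0.81 = 20.6712.
Second-quarter multiplier: 25.01 ÷ 20.6712 ≈ 1.2099.
That is a change of 21.0%.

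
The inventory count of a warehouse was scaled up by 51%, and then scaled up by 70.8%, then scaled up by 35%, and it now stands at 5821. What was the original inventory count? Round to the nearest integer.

The overall multiplier applied was 1.51 × 1.708 × 1.35 = 3.481758.
So the original inventory count was 5821 ÷ 3.481758 ≈ 1672.

1672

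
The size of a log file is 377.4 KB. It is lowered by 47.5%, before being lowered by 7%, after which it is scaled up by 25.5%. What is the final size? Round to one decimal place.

Each change multiplies by a factor: 0.525 × 0.93 × 1.255 = 0.61275375.
377.4 × 0.61275375 = 231.25326525 ≈ 231.3.

231.3 KB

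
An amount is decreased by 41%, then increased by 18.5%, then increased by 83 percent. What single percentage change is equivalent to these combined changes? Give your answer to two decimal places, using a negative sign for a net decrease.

A 41% decrease multiplies by 0.59.
Then an 18.5% increase: 0.59 × 1.185 = 0.69915.
Then an 83% increase: 0.69915 × 1.83 = 1.2794445.
Overall factor 1.2794445, i.e. 27.94%.

27.94%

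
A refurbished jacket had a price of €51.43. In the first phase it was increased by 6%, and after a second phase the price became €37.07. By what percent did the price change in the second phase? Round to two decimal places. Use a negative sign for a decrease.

-32.00%

After the first phase: €51.43 × 1.06 = €54.5158.
Second-phase multiplier: €37.07 ÷ €54.5158 ≈ 0.679986.
That is a change of -32.00%.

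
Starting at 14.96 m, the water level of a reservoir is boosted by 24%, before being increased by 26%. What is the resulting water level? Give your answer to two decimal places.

Each change multiplies by a factor: 1.24 × 1.26 = 1.5624.
14.96 × 1.5624 = 23.373504 ≈ 23.37.

23.37 m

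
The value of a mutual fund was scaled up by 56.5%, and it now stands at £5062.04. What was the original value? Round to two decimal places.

£3234.53

The overall multiplier applied was 1.565.
So the original value was £5062.04 ÷ 1.565 ≈ £3234.53.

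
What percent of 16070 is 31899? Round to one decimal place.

31899 ÷ 16070 ≈ 198.5%.

198.5%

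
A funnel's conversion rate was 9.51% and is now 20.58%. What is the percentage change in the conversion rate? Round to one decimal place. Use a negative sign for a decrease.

The change is 20.58 − 9.51 = 11.07 percentage points.
Relative to the original 9.51%, that is 11.07 ÷ 9.51 ≈ 116.4%.

116.4%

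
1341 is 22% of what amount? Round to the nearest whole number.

6095

1341 ÷ 0.22 ≈ 6095.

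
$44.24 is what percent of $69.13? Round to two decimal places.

64.00%

$44.24 ÷ $69.13 ≈ 64.00%.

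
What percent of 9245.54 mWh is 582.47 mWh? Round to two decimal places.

6.30%

582.47 mWh ÷ 9245.54 mWh ≈ 6.30%.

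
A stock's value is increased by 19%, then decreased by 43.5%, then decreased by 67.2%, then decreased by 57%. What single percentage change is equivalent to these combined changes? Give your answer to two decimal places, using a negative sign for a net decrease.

-90.52%

The combined multiplier is 1.19 × 0.565 × 0.328 × 0.43 = 0.094828244.
That corresponds to a decrease of 90.52%.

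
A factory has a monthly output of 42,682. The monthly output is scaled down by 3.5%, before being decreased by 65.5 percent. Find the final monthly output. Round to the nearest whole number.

14,210

3.5% decrease: 42,682 × 0.965 = 41188.13.
Apply the 65.5% decrease: 41188.13 × 0.345 = 14209.90485 ≈ 14,210.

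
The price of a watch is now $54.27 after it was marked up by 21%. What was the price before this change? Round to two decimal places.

$44.85

The overall multiplier applied was 1.21.
So the original price was $54.27 ÷ 1.21 ≈ $44.85.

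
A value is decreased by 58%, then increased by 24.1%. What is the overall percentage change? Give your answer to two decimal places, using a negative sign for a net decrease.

A 58% decrease multiplies by 0.42.
Then a 24.1% increase: 0.42 × 1.241 = 0.52122.
Overall factor 0.52122, i.e. -47.88%.

-47.88%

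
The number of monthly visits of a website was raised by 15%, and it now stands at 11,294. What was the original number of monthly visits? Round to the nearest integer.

9,821

The overall multiplier applied was 1.15.
So the original number of monthly visits was 11,294 ÷ 1.15 ≈ 9,821.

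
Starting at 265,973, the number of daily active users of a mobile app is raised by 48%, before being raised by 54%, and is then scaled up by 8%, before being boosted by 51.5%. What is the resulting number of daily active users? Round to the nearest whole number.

991,874

48% increase: 265,973 × 1.48 = 393640.04.
54% increase: 393640.04 × 1.54 = 606205.6616.
Apply the 8% increase: 606205.6616 × 1.08 = 654702.114528.
Apply the 51.5% increase: 654702.114528 × 1.515 = 991873.70350992 ≈ 991,874.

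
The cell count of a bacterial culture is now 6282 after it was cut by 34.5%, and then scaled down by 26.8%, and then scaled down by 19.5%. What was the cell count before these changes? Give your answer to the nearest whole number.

16276

Undoing the 19.5% decrease: 6282 ÷ 0.805 ≈ 7803.726708.
Undoing the 26.8% decrease: 7803.726708 ÷ 0.732 ≈ 10660.828836.
Undoing the 34.5% decrease: 10660.828836 ÷ 0.655 ≈ 16276.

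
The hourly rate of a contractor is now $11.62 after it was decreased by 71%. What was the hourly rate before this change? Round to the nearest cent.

The overall multiplier applied was 0.29.
So the original hourly rate was $11.62 ÷ 0.29 ≈ $40.07.

$40.07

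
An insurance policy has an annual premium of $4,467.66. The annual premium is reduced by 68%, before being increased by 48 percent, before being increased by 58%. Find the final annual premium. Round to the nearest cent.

Apply the 68% decrease: $4,467.66 × 0.32 = $1429.6512.
After the 48% increase: $1429.6512 × 1.48 = $2115.883776.
After the 58% increase: $2115.883776 × 1.58 = $3343.09636608 ≈ $3,343.10.

$3,343.10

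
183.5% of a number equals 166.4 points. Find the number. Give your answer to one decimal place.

90.7 points

166.4 points ÷ 1.835 ≈ 90.7 points.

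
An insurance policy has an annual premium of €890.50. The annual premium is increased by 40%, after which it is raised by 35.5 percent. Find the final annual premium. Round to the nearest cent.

€1689.28

Apply the 40% increase: €890.50 × 1.4 = €1246.7.
After the 35.5% increase: €1246.7 × 1.355 = €1689.2785 ≈ €1689.28.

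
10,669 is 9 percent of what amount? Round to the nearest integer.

10,669 ÷ 0.09 ≈ 118,544.

118,544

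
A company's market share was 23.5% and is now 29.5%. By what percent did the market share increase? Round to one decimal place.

25.5%

The change is 29.5 − 23.5 = 6.0 percentage points.
Relative to the original 23.5%, that is 6.0 ÷ 23.5 ≈ 25.5%.
So the market share rose by 25.5%.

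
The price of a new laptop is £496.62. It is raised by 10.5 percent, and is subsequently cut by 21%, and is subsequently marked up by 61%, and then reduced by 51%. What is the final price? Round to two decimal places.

After the 10.5% increase: £496.62 × 1.105 = £548.7651.
21% decrease: £548.7651 × 0.79 = £433.524429.
61% increase: £433.524429 × 1.61 = £697.97433069.
51% decrease: £697.97433069 × 0.49 = £342.0074220381 ≈ £342.01.

£342.01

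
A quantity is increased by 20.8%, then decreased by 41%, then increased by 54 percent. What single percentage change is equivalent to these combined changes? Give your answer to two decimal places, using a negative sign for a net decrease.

The combined multiplier is 1.208 × 0.59 × 1.54 = 1.0975888.
That corresponds to an increase of 9.76%.

9.76%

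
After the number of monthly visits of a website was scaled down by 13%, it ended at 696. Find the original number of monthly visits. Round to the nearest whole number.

800

The overall multiplier applied was 0.87.
So the original number of monthly visits was 696 ÷ 0.87 = 800.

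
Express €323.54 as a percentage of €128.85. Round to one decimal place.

€323.54 ÷ €128.85 ≈ 251.1%.

251.1%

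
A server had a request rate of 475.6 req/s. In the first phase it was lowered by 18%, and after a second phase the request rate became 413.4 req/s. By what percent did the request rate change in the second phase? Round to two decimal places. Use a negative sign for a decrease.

6.00%

After the first phase: 475.6 × 0.82 = 389.992.
Second-phase multiplier: 413.4 ÷ 389.992 ≈ 1.060022.
That is a change of 6.00%.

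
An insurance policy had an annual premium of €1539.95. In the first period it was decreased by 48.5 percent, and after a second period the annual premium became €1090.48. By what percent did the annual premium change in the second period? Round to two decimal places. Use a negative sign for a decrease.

37.50%

After the first period: €1539.95 × 0.515 = €793.07425.
Second-period multiplier: €1090.48 ÷ €793.07425 ≈ 1.375004.
That is a change of 37.50%.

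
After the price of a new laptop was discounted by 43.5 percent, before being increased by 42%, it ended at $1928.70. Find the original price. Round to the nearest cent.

Undoing the 42% increase: $1928.70 ÷ 1.42 ≈ $1358.239437.
Undoing the 43.5% decrease: $1358.239437 ÷ 0.565 ≈ $2403.96.

$2403.96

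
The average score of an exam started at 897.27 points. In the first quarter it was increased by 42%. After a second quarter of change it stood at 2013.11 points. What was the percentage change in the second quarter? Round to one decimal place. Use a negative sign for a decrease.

58.0%

After the first quarter: 897.27 × 1.42 = 1274.1234.
Second-quarter multiplier: 2013.11 ÷ 1274.1234 ≈ 1.58.
That is a change of 58.0%.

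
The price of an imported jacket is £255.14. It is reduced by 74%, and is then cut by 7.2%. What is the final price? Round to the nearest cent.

74% decrease: £255.14 × 0.26 = £66.3364.
After the 7.2% decrease: £66.3364 × 0.928 = £61.5601792 ≈ £61.56.

£61.56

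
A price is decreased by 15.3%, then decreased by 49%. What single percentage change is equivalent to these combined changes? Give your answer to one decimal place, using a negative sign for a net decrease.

-56.8%

The combined multiplier is 0.847 × 0.51 = 0.43197.
That corresponds to a decrease of 56.8%.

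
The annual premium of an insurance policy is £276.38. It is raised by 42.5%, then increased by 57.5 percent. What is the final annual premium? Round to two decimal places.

£620.30

Each change multiplies by a factor: 1.425 × 1.575 = 2.244375.
£276.38 × 2.244375 = £620.3003625 ≈ £620.30.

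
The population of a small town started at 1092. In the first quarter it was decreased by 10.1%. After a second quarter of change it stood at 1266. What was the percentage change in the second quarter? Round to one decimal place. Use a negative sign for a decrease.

29.0%

After the first quarter: 1092 × 0.899 = 981.708.
Second-quarter multiplier: 1266 ÷ 981.708 ≈ 1.28959.
That is a change of 29.0%.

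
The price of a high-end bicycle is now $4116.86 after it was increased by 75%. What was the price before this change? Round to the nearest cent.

The overall multiplier applied was 1.75.
So the original price was $4116.86 ÷ 1.75 ≈ $2352.49.

$2352.49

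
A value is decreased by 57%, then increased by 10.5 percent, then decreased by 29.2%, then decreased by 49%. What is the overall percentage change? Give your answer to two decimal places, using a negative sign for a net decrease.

A 57% decrease multiplies by 0.43.
Then a 10.5% increase: 0.43 × 1.105 = 0.47515.
Then a 29.2% decrease: 0.47515 × 0.708 = 0.3364062.
Then a 49% decrease: 0.3364062 × 0.51 = 0.171567162.
Overall factor 0.171567162, i.e. -82.84%.

-82.84%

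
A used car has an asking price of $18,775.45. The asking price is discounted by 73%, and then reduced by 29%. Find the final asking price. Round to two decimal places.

Each change multiplies by a factor: 0.27 × 0.71 = 0.1917.
$18,775.45 × 0.1917 = $3599.253765 ≈ $3,599.25.

$3,599.25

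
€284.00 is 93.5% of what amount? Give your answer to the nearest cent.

€303.74

€284.00 ÷ 0.935 ≈ €303.74.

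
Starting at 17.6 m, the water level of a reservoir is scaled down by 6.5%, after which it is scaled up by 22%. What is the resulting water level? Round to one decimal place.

Apply the 6.5% decrease: 17.6 × 0.935 = 16.456.
Apply the 22% increase: 16.456 × 1.22 = 20.07632 ≈ 20.1.

20.1 m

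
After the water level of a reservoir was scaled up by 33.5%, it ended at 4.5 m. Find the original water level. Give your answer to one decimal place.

The overall multiplier applied was 1.335.
So the original water level was 4.5 ÷ 1.335 ≈ 3.4 m.

3.4 m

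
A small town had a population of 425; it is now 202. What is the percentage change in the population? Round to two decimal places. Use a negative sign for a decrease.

-52.47%

Change: 202 − 425 = -223.
Relative to the original: -223 ÷ 425 ≈ -52.47%.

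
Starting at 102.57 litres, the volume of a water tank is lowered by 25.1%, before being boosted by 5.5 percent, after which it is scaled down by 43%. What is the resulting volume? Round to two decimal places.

46.20 litres

Apply the 25.1% decrease: 102.57 × 0.749 = 76.82493.
After the 5.5% increase: 76.82493 × 1.055 = 81.05030115.
43% decrease: 81.05030115 × 0.57 = 46.1986716555 ≈ 46.20.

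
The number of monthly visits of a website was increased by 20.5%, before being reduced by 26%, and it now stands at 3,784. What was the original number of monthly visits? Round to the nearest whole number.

4,244

The overall multiplier applied was 1.205 × 0.74 = 0.8917.
So the original number of monthly visits was 3,784 ÷ 0.8917 ≈ 4,244.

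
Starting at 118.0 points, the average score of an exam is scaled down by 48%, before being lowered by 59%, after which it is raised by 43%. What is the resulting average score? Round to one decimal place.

36.0 points

After the 48% decrease: 118.0 × 0.52 = 61.36.
After the 59% decrease: 61.36 × 0.41 = 25.1576.
After the 43% increase: 25.1576 × 1.43 = 35.975368 ≈ 36.0.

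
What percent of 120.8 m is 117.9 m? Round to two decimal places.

117.9 m ÷ 120.8 m ≈ 97.60%.

97.60%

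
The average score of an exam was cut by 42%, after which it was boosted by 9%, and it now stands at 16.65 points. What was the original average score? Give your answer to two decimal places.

The overall multiplier applied was 0.58 × 1.09 = 0.6322.
So the original average score was 16.65 ÷ 0.6322 ≈ 26.34 points.

26.34 points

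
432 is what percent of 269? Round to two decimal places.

432 ÷ 269 ≈ 160.59%.

160.59%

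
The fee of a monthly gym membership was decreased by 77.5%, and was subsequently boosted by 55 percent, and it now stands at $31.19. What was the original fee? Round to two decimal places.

$89.43

The overall multiplier applied was 0.225 × 1.55 = 0.34875.
So the original fee was $31.19 ÷ 0.34875 ≈ $89.43.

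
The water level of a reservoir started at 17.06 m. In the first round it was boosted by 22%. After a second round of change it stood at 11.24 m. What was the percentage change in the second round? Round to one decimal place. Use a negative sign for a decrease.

After the first round: 17.06 × 1.22 = 20.8132.
Second-round multiplier: 11.24 ÷ 20.8132 ≈ 0.54004.
That is a change of -46.0%.

-46.0%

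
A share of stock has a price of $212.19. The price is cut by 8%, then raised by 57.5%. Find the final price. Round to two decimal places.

After the 8% decrease: $212.19 × 0.92 = $195.2148.
57.5% increase: $195.2148 × 1.575 = $307.46331 ≈ $307.46.

$307.46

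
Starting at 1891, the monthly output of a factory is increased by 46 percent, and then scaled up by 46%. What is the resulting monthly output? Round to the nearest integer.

Each change multiplies by a factor: 1.46 × 1.46 = 2.1316.
1891 × 2.1316 = 4030.8556 ≈ 4031.

4031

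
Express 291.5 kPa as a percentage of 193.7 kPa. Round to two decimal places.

291.5 kPa ÷ 193.7 kPa ≈ 150.49%.

150.49%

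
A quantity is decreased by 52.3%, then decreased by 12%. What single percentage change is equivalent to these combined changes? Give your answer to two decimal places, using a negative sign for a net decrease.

A 52.3% decrease multiplies by 0.477.
Then a 12% decrease: 0.477 × 0.88 = 0.41976.
Overall factor 0.41976, i.e. -58.02%.

-58.02%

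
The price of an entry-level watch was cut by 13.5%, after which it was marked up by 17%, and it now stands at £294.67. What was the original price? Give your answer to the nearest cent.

£291.16

The overall multiplier applied was 0.865 × 1.17 = 1.01205.
So the original price was £294.67 ÷ 1.01205 ≈ £291.16.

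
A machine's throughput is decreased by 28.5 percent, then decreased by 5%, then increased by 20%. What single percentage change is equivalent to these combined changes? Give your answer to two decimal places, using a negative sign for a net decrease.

-18.49%

The combined multiplier is 0.715 × 0.95 × 1.2 = 0.8151.
That corresponds to a decrease of 18.49%.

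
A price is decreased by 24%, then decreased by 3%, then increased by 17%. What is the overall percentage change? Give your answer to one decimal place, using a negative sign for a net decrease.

-13.7%

The combined multiplier is 0.76 × 0.97 × 1.17 = 0.862524.
That corresponds to a decrease of 13.7%.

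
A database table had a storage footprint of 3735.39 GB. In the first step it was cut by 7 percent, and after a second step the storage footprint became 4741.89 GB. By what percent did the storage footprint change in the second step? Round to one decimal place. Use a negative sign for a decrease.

36.5%

After the first step: 3735.39 × 0.93 = 3473.9127.
Second-step multiplier: 4741.89 ÷ 3473.9127 ≈ 1.365.
That is a change of 36.5%.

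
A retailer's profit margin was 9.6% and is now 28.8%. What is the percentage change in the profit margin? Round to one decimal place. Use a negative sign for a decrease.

200.0%

The change is 28.8 − 9.6 = 19.2 percentage points.
Relative to the original 9.6%, that is 19.2 ÷ 9.6 = 200.0%.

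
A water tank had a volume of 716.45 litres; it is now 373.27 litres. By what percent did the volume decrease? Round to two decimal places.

47.90%

Change: 373.27 − 716.45 = -343.18.
Relative to the original: -343.18 ÷ 716.45 ≈ -47.90%.
So the volume decreased by 47.90%.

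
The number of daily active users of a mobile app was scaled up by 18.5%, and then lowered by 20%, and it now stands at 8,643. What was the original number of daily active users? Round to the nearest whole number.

Undoing the 20% decrease: 8,643 ÷ 0.8 = 10803.75.
Undoing the 18.5% increase: 10803.75 ÷ 1.185 ≈ 9,117.

9,117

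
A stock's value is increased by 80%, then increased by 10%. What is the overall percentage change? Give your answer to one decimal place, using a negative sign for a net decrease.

98.0%

An 80% increase multiplies by 1.8.
Then a 10% increase: 1.8 × 1.1 = 1.98.
Overall factor 1.98, i.e. 98.0%.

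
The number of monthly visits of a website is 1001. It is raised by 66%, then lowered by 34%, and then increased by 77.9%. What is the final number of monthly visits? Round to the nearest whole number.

1951

Each change multiplies by a factor: 1.66 × 0.66 × 1.779 = 1.9490724.
1001 × 1.9490724 = 1951.0214724 ≈ 1951.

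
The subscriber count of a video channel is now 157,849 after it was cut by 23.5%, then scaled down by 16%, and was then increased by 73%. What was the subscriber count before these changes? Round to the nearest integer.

The overall multiplier applied was 0.765 × 0.84 × 1.73 = 1.111698.
So the original subscriber count was 157,849 ÷ 1.111698 ≈ 141,989.

141,989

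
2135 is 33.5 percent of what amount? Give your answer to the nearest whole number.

2135 ÷ 0.335 ≈ 6373.

6373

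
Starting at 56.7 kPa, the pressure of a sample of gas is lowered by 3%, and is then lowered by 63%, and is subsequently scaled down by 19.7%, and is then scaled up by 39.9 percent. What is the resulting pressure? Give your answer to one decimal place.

Each change multiplies by a factor: 0.97 × 0.37 × 0.803 × 1.399 = 0.4031871833.
56.7 × 0.4031871833 = 22.86071329311 ≈ 22.9.

22.9 kPa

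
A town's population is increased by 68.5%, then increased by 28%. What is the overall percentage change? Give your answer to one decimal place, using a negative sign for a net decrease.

A 68.5% increase multiplies by 1.685.
Then a 28% increase: 1.685 × 1.28 = 2.1568.
Overall factor 2.1568, i.e. 115.7%.

115.7%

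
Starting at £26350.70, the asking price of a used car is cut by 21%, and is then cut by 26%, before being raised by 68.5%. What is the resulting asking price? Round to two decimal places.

Each change multiplies by a factor: 0.79 × 0.74 × 1.685 = 0.985051.
£26350.70 × 0.985051 = £25956.7833857 ≈ £25956.78.

£25956.78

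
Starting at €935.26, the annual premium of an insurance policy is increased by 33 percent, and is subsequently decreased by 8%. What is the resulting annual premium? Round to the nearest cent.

€1144.38

Apply the 33% increase: €935.26 × 1.33 = €1243.8958.
8% decrease: €1243.8958 × 0.92 = €1144.384136 ≈ €1144.38.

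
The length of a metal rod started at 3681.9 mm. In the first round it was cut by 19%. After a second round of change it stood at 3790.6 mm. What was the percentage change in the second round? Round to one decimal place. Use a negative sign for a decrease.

27.1%

After the first round: 3681.9 × 0.81 = 2982.339.
Second-round multiplier: 3790.6 ÷ 2982.339 ≈ 1.27102.
That is a change of 27.1%.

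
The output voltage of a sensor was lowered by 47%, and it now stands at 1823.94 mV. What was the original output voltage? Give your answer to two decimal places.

The overall multiplier applied was 0.53.
So the original output voltage was 1823.94 ÷ 0.53 ≈ 3441.40 mV.

3441.40 mV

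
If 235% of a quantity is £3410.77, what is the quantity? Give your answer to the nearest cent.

£1451.39

£3410.77 ÷ 2.35 ≈ £1451.39.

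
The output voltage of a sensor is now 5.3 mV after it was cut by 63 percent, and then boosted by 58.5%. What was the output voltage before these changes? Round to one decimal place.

9.0 mV

Undoing the 58.5% increase: 5.3 ÷ 1.585 ≈ 3.343849.
Undoing the 63% decrease: 3.343849 ÷ 0.37 ≈ 9.0 mV.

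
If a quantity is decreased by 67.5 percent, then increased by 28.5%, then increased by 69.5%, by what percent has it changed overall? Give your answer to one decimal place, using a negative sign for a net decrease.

-29.2%

A 67.5% decrease multiplies by 0.325.
Then a 28.5% increase: 0.325 × 1.285 = 0.417625.
Then a 69.5% increase: 0.417625 × 1.695 = 0.707874375.
Overall factor 0.707874375, i.e. -29.2%.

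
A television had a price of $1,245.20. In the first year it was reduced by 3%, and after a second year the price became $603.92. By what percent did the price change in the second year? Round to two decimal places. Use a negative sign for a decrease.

After the first year: $1,245.20 × 0.97 = $1207.844.
Second-year multiplier: $603.92 ÷ $1207.844 ≈ 0.499998.
That is a change of -50.00%.

-50.00%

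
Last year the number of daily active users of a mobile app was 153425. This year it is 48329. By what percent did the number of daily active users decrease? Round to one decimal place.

68.5%

Change: 48329 − 153425 = -105096.
Relative to the original: -105096 ÷ 153425 ≈ -68.5%.
So the number of daily active users decreased by 68.5%.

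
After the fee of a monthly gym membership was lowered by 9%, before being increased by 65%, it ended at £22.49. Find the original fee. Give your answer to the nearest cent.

£14.98

The overall multiplier applied was 0.91 × 1.65 = 1.5015.
So the original fee was £22.49 ÷ 1.5015 ≈ £14.98.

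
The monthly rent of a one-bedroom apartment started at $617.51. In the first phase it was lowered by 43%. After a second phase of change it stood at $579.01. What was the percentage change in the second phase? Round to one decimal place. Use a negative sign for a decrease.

After the first phase: $617.51 × 0.57 = $351.9807.
Second-phase multiplier: $579.01 ÷ $351.9807 ≈ 1.645.
That is a change of 64.5%.

64.5%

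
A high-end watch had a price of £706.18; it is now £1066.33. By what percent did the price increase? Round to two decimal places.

51.00%

Change: £1066.33 − £706.18 = £360.15.
Relative to the original: £360.15 ÷ £706.18 ≈ 51.00%.
So the price increased by 51.00%.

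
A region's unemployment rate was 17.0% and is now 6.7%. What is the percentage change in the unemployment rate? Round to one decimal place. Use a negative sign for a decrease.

The change is 6.7 − 17.0 = -10.3 percentage points.
Relative to the original 17.0%, that is -10.3 ÷ 17.0 ≈ -60.6%.

-60.6%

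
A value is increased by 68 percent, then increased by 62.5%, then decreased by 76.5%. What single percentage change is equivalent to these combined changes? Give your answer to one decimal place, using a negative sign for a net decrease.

-35.8%

The combined multiplier is 1.68 × 1.625 × 0.235 = 0.64155.
That corresponds to a decrease of 35.8%.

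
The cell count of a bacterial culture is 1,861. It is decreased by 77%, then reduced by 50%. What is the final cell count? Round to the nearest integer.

Apply the 77% decrease: 1,861 × 0.23 = 428.03.
Apply the 50% decrease: 428.03 × 0.5 = 214.015 ≈ 214.

214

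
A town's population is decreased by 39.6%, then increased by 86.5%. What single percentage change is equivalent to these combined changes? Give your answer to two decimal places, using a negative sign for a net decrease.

A 39.6% decrease multiplies by 0.604.
Then an 86.5% increase: 0.604 × 1.865 = 1.12646.
Overall factor 1.12646, i.e. 12.65%.

12.65%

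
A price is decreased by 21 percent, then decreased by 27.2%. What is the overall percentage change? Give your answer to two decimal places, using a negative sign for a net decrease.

-42.49%

The combined multiplier is 0.79 × 0.728 = 0.57512.
That corresponds to a decrease of 42.49%.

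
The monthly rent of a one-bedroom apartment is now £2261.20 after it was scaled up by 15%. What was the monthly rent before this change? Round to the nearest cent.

£1966.26

The overall multiplier applied was 1.15.
So the original monthly rent was £2261.20 ÷ 1.15 ≈ £1966.26.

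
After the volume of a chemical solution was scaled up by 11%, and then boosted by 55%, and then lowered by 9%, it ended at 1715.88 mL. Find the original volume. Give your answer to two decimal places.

1095.95 mL

The overall multiplier applied was 1.11 × 1.55 × 0.91 = 1.565655.
So the original volume was 1715.88 ÷ 1.565655 ≈ 1095.95 mL.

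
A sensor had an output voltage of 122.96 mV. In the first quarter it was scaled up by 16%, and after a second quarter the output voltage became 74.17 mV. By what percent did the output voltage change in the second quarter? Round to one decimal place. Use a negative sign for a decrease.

After the first quarter: 122.96 × 1.16 = 142.6336.
Second-quarter multiplier: 74.17 ÷ 142.6336 ≈ 0.52.
That is a change of -48.0%.

-48.0%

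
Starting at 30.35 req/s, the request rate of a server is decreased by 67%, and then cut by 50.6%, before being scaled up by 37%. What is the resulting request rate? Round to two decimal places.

Apply the 67% decrease: 30.35 × 0.33 = 10.0155.
After the 50.6% decrease: 10.0155 × 0.494 = 4.947657.
37% increase: 4.947657 × 1.37 = 6.77829009 ≈ 6.78.

6.78 req/s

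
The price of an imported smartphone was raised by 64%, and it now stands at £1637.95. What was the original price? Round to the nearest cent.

£998.75

The overall multiplier applied was 1.64.
So the original price was £1637.95 ÷ 1.64 = £998.75.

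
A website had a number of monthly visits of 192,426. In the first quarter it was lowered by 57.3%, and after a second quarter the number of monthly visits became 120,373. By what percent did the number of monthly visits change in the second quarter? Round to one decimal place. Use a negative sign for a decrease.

After the first quarter: 192,426 × 0.427 = 82165.902.
Second-quarter multiplier: 120,373 ÷ 82165.902 ≈ 1.465.
That is a change of 46.5%.

46.5%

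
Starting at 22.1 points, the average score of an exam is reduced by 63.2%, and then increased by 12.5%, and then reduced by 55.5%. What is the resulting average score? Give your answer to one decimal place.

4.1 points

After the 63.2% decrease: 22.1 × 0.368 = 8.1328.
After the 12.5% increase: 8.1328 × 1.125 = 9.1494.
Apply the 55.5% decrease: 9.1494 × 0.445 = 4.071483 ≈ 4.1.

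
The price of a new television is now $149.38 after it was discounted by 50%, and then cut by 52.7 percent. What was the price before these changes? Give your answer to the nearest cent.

The overall multiplier applied was 0.5 × 0.473 = 0.2365.
So the original price was $149.38 ÷ 0.2365 ≈ $631.63.

$631.63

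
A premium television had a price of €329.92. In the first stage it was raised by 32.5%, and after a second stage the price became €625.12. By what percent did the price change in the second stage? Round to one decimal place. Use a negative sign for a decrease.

After the first stage: €329.92 × 1.325 = €437.144.
Second-stage multiplier: €625.12 ÷ €437.144 ≈ 1.43001.
That is a change of 43.0%.

43.0%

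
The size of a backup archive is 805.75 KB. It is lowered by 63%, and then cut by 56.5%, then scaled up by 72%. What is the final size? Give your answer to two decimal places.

Apply the 63% decrease: 805.75 × 0.37 = 298.1275.
After the 56.5% decrease: 298.1275 × 0.435 = 129.6854625.
72% increase: 129.6854625 × 1.72 = 223.0589955 ≈ 223.06.

223.06 KB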